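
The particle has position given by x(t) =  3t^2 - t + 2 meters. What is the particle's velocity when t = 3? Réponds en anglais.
We must differentiate our position equation x(t) = 3·t^2 - t + 2 1 time. Taking d/dt of x(t), we find v(t) = 6·t - 1. We have velocity v(t) = 6·t - 1. Substituting t = 3: v(3) = 17.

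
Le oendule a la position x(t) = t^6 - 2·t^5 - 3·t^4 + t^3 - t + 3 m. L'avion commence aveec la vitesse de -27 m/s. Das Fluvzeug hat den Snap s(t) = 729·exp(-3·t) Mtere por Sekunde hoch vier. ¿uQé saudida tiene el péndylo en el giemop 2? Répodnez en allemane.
Wir müssen unsere Gleichung für die Position x(t) = t^6 - 2·t^5 - 3·t^4 + t^3 - t + 3 3-mal ableiten. Die Ableitung von der Position ergibt die Geschwindigkeit: v(t) = 6·t^5 - 10·t^4 - 12·t^3 + 3·t^2 - 1. Mit d/dt von v(t) finden wir a(t) = 30·t^4 - 40·t^3 - 36·t^2 + 6·t. Mit d/dt von a(t) finden wir j(t) = 120·t^3 - 120·t^2 - 72·t + 6. Aus der Gleichung für den Ruck j(t) = 120·t^3 - 120·t^2 - 72·t + 6, setzen wir t = 2 ein und erhalten j = 342.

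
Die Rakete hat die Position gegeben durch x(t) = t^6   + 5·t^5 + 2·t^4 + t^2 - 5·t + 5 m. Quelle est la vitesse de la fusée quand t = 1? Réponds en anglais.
We must differentiate our position equation x(t) = t^6 + 5·t^5 + 2·t^4 + t^2 - 5·t + 5 1 time. Taking d/dt of x(t), we find v(t) = 6·t^5 + 25·t^4 + 8·t^3 + 2·t - 5. From the given velocity equation v(t) = 6·t^5 + 25·t^4 + 8·t^3 + 2·t - 5, we substitute t = 1 to get v = 36.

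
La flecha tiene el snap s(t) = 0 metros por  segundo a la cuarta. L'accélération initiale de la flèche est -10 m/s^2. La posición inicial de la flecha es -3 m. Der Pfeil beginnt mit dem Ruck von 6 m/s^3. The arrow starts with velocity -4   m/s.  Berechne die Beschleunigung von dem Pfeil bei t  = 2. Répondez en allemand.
Wir müssen das Integral unserer Gleichung für den Snap s(t) = 0 2-mal finden. Das Integral von dem Snap, mit j(0) = 6, ergibt den Ruck: j(t) = 6. Die Stammfunktion von dem Ruck ist die Beschleunigung. Mit a(0) = -10 erhalten wir a(t) = 6·t - 10. Mit a(t) = 6·t - 10 und Einsetzen von t = 2, finden wir a = 2.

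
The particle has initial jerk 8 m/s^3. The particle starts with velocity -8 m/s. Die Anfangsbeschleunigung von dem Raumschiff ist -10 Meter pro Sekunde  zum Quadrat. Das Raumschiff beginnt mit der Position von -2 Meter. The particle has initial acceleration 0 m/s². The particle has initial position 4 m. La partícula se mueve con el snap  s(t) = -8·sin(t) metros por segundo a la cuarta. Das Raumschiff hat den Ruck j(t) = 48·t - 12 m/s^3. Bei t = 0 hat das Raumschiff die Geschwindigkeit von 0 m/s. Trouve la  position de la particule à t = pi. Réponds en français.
Pour résoudre ceci, nous devons prendre 4 intégrales de notre équation du snap s(t) = -8·sin(t). En intégrant le snap et en utilisant la condition initiale j(0) = 8, nous obtenons j(t) = 8·cos(t). L'intégrale du jerk est l'accélération. En utilisant a(0) = 0, nous obtenons a(t) = 8·sin(t). En intégrant l'accélération et en utilisant la condition initiale v(0) = -8, nous obtenons v(t) = -8·cos(t). La primitive de la vitesse est la position. En utilisant x(0) = 4, nous obtenons x(t) = 4 - 8·sin(t). De l'équation de la position x(t) = 4 - 8·sin(t), nous substituons t = pi pour obtenir x = 4.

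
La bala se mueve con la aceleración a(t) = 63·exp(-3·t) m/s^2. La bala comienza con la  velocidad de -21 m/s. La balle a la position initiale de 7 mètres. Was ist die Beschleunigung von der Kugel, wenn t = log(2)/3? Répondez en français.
En utilisant a(t) = 63·exp(-3·t) et en substituant t = log(2)/3, nous trouvons a = 63/2.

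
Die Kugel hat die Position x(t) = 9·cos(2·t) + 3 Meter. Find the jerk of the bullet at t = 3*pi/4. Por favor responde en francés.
Nous devons dériver notre équation de la position x(t) = 9·cos(2·t) + 3 3 fois. En dérivant la position, nous obtenons la vitesse: v(t) = -18·sin(2·t). La dérivée de la vitesse donne l'accélération: a(t) = -36·cos(2·t). En dérivant l'accélération, nous obtenons le jerk: j(t) = 72·sin(2·t). Nous avons le jerk j(t) = 72·sin(2·t). En substituant t = 3*pi/4: j(3*pi/4) = -72.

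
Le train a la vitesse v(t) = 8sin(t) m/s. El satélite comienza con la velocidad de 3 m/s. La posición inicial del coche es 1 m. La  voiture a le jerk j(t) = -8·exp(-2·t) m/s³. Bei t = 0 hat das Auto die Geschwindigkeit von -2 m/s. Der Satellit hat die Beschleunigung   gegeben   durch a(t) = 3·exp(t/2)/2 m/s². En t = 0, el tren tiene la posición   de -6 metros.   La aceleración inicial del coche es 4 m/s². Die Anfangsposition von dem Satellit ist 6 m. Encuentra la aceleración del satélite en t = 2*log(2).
Usando a(t) = 3·exp(t/2)/2 y sustituyendo t = 2*log(2), encontramos a = 3.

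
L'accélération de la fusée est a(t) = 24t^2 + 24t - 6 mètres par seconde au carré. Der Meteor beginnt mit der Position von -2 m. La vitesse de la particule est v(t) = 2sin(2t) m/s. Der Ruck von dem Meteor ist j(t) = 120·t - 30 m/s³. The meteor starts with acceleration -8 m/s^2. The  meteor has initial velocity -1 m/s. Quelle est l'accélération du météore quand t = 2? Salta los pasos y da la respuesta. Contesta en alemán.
Bei t = 2, a = 172.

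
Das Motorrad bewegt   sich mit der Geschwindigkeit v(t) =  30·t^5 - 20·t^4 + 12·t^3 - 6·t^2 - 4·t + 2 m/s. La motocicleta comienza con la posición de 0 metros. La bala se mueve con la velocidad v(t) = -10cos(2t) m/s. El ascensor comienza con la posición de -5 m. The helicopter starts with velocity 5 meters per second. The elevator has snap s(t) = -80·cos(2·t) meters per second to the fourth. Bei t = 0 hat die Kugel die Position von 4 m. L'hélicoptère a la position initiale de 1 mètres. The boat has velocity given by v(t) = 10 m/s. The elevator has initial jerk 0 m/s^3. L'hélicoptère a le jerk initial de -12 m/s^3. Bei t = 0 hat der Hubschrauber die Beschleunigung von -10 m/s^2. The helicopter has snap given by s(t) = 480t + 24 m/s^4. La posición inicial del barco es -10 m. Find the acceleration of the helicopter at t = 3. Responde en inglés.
To find the answer, we compute 2 antiderivatives of s(t) = 480·t + 24. The antiderivative of snap is jerk. Using j(0) = -12, we get j(t) = 240·t^2 + 24·t - 12. Finding the antiderivative of j(t) and using a(0) = -10: a(t) = 80·t^3 + 12·t^2 - 12·t - 10. From the given acceleration equation a(t) = 80·t^3 + 12·t^2 - 12·t - 10, we substitute t = 3 to get a = 2222.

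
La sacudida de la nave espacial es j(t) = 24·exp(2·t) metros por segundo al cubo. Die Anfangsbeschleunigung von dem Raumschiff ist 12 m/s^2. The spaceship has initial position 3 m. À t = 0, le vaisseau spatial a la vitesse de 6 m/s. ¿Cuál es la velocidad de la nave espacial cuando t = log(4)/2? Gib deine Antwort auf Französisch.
En partant du jerk j(t) = 24·exp(2·t), nous prenons 2 intégrales. En intégrant le jerk et en utilisant la condition initiale a(0) = 12, nous obtenons a(t) = 12·exp(2·t). En prenant ∫a(t)dt et en appliquant v(0) = 6, nous trouvons v(t) = 6·exp(2·t). En utilisant v(t) = 6·exp(2·t) et en substituant t = log(4)/2, nous trouvons v = 24.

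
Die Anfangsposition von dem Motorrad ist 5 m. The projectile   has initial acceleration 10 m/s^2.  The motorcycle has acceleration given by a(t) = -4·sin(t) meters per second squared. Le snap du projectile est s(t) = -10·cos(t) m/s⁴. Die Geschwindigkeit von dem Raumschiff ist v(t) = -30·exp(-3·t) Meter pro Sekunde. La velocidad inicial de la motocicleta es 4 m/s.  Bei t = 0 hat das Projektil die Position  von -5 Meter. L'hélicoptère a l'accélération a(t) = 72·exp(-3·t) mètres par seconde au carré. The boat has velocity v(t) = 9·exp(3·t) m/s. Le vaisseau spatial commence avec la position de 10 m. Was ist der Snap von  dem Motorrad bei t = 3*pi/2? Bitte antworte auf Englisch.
We must differentiate our acceleration equation a(t) = -4·sin(t) 2 times. Differentiating acceleration, we get jerk: j(t) = -4·cos(t). Taking d/dt of j(t), we find s(t) = 4·sin(t). We have snap s(t) = 4·sin(t). Substituting t = 3*pi/2: s(3*pi/2) = -4.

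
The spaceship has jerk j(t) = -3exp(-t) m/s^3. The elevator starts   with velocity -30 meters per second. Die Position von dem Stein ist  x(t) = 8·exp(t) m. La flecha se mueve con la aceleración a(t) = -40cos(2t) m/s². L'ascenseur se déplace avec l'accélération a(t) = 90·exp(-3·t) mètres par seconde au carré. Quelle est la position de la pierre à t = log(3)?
De l'équation de la position x(t) = 8·exp(t), nous substituons t = log(3) pour obtenir x = 24.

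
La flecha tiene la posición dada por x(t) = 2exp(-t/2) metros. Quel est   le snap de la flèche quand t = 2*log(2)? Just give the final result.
Le snap à t = 2*log(2) est s = 1/16.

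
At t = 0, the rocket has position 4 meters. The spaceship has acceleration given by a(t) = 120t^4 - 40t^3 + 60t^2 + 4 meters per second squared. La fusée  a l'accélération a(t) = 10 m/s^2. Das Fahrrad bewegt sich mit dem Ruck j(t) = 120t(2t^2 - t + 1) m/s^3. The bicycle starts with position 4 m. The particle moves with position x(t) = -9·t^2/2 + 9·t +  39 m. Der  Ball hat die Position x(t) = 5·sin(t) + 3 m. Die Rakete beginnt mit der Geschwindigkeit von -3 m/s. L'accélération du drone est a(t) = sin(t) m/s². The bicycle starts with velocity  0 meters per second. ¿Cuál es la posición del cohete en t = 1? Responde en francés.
Nous devons trouver la primitive de notre équation de l'accélération a(t) = 10 2 fois. L'intégrale de l'accélération, avec v(0) = -3, donne la vitesse: v(t) = 10·t - 3. En intégrant la vitesse et en utilisant la condition initiale x(0) = 4, nous obtenons x(t) = 5·t^2 - 3·t + 4. De l'équation de la position x(t) = 5·t^2 - 3·t + 4, nous substituons t = 1 pour obtenir x = 6.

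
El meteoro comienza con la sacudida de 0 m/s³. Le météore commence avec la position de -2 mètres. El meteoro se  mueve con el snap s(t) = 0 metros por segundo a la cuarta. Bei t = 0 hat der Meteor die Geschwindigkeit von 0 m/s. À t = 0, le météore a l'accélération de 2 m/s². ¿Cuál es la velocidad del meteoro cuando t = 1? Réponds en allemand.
Wir müssen unsere Gleichung für den Snap s(t) = 0 3-mal integrieren. Durch Integration von dem Snap und Verwendung der Anfangsbedingung j(0) = 0, erhalten wir j(t) = 0. Durch Integration von dem Ruck und Verwendung der Anfangsbedingung a(0) = 2, erhalten wir a(t) = 2. Die Stammfunktion von der Beschleunigung, mit v(0) = 0, ergibt die Geschwindigkeit: v(t) = 2·t. Aus der Gleichung für die Geschwindigkeit v(t) = 2·t, setzen wir t = 1 ein und erhalten v = 2.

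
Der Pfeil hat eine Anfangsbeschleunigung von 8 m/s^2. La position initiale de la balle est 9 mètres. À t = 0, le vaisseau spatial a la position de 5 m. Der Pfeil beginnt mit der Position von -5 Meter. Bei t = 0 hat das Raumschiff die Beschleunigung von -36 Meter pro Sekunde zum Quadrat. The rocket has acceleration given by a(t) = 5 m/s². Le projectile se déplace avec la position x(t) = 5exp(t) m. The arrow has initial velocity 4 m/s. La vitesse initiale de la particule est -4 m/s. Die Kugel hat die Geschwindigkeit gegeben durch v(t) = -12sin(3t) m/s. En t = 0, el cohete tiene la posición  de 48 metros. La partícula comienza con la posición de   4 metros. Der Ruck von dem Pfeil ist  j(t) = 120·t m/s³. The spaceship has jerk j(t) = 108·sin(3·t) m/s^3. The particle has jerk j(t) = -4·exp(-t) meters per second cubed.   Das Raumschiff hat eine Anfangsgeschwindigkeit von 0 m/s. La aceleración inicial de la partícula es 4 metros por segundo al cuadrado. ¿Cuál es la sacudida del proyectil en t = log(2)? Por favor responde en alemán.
Um dies zu lösen, müssen wir 3 Ableitungen unserer Gleichung für die Position x(t) = 5·exp(t) nehmen. Durch Ableiten von der Position erhalten wir die Geschwindigkeit: v(t) = 5·exp(t). Mit d/dt von v(t) finden wir a(t) = 5·exp(t). Durch Ableiten von der Beschleunigung erhalten wir den Ruck: j(t) = 5·exp(t). Mit j(t) = 5·exp(t) und Einsetzen von t = log(2), finden wir j = 10.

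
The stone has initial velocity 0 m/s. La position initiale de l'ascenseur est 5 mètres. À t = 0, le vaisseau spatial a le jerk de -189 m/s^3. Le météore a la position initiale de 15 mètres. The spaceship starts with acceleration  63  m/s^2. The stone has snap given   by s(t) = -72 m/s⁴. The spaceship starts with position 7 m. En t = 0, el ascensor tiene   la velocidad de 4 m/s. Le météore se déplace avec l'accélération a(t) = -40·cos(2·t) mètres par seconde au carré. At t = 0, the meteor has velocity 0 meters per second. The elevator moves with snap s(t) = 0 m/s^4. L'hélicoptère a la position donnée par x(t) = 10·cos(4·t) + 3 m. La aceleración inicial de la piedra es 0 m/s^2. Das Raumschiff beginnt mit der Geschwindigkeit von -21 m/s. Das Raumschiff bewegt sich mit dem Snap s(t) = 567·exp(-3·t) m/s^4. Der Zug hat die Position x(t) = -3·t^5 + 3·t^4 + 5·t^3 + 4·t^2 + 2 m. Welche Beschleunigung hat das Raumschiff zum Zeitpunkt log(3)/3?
Wir müssen unsere Gleichung für den Snap s(t) = 567·exp(-3·t) 2-mal integrieren. Das Integral von dem Snap, mit j(0) = -189, ergibt den Ruck: j(t) = -189·exp(-3·t). Das Integral von dem Ruck ist die Beschleunigung. Mit a(0) = 63 erhalten wir a(t) = 63·exp(-3·t). Aus der Gleichung für die Beschleunigung a(t) = 63·exp(-3·t), setzen wir t = log(3)/3 ein und erhalten a = 21.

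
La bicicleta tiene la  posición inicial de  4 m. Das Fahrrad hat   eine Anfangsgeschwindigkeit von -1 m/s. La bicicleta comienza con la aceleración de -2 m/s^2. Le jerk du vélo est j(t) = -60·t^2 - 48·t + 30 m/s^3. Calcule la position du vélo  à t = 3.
Pour résoudre ceci, nous devons prendre 3 primitives de notre équation du jerk j(t) = -60·t^2 - 48·t + 30. L'intégrale du jerk est l'accélération. En utilisant a(0) = -2, nous obtenons a(t) = -20·t^3 - 24·t^2 + 30·t - 2. L'intégrale de l'accélération est la vitesse. En utilisant v(0) = -1, nous obtenons v(t) = -5·t^4 - 8·t^3 + 15·t^2 - 2·t - 1. En prenant ∫v(t)dt et en appliquant x(0) = 4, nous trouvons x(t) = -t^5 - 2·t^4 + 5·t^3 - t^2 - t + 4. Nous avons la position x(t) = -t^5 - 2·t^4 + 5·t^3 - t^2 - t + 4. En substituant t = 3: x(3) = -278.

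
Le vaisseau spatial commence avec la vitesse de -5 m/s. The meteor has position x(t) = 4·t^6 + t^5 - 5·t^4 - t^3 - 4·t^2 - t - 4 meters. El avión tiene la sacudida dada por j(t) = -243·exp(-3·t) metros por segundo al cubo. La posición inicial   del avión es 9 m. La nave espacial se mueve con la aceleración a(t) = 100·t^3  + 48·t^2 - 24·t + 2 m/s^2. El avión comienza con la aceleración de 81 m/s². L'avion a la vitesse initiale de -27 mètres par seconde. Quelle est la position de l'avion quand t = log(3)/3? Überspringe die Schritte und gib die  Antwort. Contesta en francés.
x(log(3)/3) = 3.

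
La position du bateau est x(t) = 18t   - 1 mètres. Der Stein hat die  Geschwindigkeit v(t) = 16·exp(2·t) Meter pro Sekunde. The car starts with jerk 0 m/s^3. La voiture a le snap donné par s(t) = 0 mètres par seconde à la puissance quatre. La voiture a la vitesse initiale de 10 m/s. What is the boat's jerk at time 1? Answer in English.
Starting from position x(t) = 18·t - 1, we take 3 derivatives. Differentiating position, we get velocity: v(t) = 18. Taking d/dt of v(t), we find a(t) = 0. Taking d/dt of a(t), we find j(t) = 0. Using j(t) = 0 and substituting t = 1, we find j = 0.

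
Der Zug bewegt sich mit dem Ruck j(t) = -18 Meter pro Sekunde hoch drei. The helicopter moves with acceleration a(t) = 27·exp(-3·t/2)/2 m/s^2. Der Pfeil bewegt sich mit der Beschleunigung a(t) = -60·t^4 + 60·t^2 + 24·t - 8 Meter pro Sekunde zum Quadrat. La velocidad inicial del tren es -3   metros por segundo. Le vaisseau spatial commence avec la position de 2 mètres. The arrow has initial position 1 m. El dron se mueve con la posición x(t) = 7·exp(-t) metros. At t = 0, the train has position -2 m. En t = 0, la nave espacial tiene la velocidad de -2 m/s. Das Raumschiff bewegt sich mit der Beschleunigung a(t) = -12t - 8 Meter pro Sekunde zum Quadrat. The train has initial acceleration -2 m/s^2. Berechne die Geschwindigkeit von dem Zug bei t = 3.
Wir müssen die Stammfunktion unserer Gleichung für den Ruck j(t) = -18 2-mal finden. Die Stammfunktion von dem Ruck ist die Beschleunigung. Mit a(0) = -2 erhalten wir a(t) = -18·t - 2. Mit ∫a(t)dt und Anwendung von v(0) = -3, finden wir v(t) = -9·t^2 - 2·t - 3. Wir haben die Geschwindigkeit v(t) = -9·t^2 - 2·t - 3. Durch Einsetzen von t = 3: v(3) = -90.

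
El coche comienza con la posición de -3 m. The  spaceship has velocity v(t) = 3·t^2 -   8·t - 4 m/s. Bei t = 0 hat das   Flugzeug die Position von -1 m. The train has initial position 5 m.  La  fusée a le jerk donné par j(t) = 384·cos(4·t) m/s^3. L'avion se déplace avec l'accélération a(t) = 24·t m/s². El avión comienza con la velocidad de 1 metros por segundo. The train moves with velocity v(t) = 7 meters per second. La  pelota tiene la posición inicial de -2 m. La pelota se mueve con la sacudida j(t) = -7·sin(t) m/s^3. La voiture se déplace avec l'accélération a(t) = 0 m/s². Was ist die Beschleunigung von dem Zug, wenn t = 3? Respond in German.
Ausgehend von der Geschwindigkeit v(t) = 7, nehmen wir 1 Ableitung. Durch Ableiten von der Geschwindigkeit erhalten wir die Beschleunigung: a(t) = 0. Mit a(t) = 0 und Einsetzen von t = 3, finden wir a = 0.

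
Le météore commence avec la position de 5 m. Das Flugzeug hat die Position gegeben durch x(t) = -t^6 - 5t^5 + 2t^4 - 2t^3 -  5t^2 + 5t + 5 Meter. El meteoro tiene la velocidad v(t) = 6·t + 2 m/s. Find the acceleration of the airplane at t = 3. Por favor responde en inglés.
We must differentiate our position equation x(t) = -t^6 - 5·t^5 + 2·t^4 - 2·t^3 - 5·t^2 + 5·t + 5 2 times. Differentiating position, we get velocity: v(t) = -6·t^5 - 25·t^4 + 8·t^3 - 6·t^2 - 10·t + 5. The derivative of velocity gives acceleration: a(t) = -30·t^4 - 100·t^3 + 24·t^2 - 12·t - 10. From the given acceleration equation a(t) = -30·t^4 - 100·t^3 + 24·t^2 - 12·t - 10, we substitute t = 3 to get a = -4960.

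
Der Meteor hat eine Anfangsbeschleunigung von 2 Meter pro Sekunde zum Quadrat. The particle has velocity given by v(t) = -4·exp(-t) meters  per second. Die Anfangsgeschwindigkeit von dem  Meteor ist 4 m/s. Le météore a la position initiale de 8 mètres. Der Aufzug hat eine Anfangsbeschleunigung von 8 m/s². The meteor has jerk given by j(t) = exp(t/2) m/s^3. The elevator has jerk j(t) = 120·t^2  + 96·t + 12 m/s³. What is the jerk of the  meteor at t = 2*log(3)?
We have jerk j(t) = exp(t/2). Substituting t = 2*log(3): j(2*log(3)) = 3.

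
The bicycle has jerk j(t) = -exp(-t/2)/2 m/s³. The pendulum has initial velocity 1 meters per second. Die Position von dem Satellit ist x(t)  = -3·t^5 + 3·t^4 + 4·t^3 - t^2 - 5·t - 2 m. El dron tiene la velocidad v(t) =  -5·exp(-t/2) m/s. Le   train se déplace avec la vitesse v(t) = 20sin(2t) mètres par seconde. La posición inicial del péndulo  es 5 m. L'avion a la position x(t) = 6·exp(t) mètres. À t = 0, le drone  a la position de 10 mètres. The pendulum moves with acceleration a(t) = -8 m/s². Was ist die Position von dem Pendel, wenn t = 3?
Wir müssen die Stammfunktion unserer Gleichung für die Beschleunigung a(t) = -8 2-mal finden. Das Integral von der Beschleunigung, mit v(0) = 1, ergibt die Geschwindigkeit: v(t) = 1 - 8·t. Durch Integration von der Geschwindigkeit und Verwendung der Anfangsbedingung x(0) = 5, erhalten wir x(t) = -4·t^2 + t + 5. Mit x(t) = -4·t^2 + t + 5 und Einsetzen von t = 3, finden wir x = -28.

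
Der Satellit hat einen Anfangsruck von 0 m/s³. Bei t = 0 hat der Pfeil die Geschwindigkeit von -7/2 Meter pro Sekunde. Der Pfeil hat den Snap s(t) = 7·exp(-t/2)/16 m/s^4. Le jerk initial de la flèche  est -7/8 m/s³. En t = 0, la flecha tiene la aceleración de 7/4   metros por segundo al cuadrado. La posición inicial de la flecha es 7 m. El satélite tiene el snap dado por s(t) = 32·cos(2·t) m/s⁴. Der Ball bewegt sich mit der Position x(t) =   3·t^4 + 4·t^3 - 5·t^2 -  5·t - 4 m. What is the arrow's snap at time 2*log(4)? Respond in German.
Wir haben den Snap s(t) = 7·exp(-t/2)/16. Durch Einsetzen von t = 2*log(4): s(2*log(4)) = 7/64.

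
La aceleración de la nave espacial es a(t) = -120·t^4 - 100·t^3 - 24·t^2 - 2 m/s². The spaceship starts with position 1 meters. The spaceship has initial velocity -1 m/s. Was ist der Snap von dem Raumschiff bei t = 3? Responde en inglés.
To solve this, we need to take 2 derivatives of our acceleration equation a(t) = -120·t^4 - 100·t^3 - 24·t^2 - 2. The derivative of acceleration gives jerk: j(t) = -480·t^3 - 300·t^2 - 48·t. Differentiating jerk, we get snap: s(t) = -1440·t^2 - 600·t - 48. Using s(t) = -1440·t^2 - 600·t - 48 and substituting t = 3, we find s = -14808.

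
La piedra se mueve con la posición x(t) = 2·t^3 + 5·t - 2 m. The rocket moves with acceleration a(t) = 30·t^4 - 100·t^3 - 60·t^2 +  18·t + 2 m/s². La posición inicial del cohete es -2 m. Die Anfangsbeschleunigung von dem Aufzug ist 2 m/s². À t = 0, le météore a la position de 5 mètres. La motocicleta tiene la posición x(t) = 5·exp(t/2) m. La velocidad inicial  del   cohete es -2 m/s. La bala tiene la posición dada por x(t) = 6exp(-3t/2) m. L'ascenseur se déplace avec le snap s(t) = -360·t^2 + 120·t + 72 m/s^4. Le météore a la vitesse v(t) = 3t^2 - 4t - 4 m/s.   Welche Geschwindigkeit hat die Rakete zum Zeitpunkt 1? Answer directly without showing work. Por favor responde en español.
La velocidad en t = 1 es v = -30.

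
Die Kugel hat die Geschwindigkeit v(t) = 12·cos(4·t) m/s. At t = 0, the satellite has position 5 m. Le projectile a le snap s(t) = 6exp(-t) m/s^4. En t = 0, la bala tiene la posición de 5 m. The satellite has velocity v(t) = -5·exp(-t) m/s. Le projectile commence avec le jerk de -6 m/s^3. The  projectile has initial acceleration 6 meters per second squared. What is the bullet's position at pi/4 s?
We need to integrate our velocity equation v(t) = 12·cos(4·t) 1 time. Finding the integral of v(t) and using x(0) = 5: x(t) = 3·sin(4·t) + 5. We have position x(t) = 3·sin(4·t) + 5. Substituting t = pi/4: x(pi/4) = 5.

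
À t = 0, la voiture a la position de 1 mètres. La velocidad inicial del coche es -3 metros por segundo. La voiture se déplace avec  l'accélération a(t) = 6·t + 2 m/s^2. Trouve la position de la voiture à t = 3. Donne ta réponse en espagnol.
Necesitamos integrar nuestra ecuación de la aceleración a(t) = 6·t + 2 2 veces. Tomando ∫a(t)dt y aplicando v(0) = -3, encontramos v(t) = 3·t^2 + 2·t - 3. Integrando la velocidad y usando la condición inicial x(0) = 1, obtenemos x(t) = t^3 + t^2 - 3·t + 1. Tenemos la posición x(t) = t^3 + t^2 - 3·t + 1. Sustituyendo t = 3: x(3) = 28.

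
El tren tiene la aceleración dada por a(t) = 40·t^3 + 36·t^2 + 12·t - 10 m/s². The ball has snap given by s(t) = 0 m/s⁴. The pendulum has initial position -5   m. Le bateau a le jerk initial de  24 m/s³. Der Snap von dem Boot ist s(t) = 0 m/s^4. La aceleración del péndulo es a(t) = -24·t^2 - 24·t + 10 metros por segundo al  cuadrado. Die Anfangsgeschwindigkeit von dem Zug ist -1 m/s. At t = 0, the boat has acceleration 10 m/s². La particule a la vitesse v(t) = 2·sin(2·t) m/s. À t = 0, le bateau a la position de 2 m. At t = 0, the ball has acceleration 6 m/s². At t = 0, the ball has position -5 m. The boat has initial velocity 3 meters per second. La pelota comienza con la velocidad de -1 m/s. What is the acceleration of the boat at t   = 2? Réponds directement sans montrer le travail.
The answer is 58.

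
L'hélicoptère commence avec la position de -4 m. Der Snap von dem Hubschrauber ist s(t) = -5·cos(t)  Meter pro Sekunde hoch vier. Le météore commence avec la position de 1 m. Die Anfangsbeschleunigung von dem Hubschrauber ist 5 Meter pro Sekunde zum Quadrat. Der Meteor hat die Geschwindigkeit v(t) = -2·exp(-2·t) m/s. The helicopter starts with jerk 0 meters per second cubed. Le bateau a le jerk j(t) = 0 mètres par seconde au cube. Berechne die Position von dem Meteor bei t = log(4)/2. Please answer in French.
Pour résoudre ceci, nous devons prendre 1 primitive de notre équation de la vitesse v(t) = -2·exp(-2·t). La primitive de la vitesse est la position. En utilisant x(0) = 1, nous obtenons x(t) = exp(-2·t). En utilisant x(t) = exp(-2·t) et en substituant t = log(4)/2, nous trouvons x = 1/4.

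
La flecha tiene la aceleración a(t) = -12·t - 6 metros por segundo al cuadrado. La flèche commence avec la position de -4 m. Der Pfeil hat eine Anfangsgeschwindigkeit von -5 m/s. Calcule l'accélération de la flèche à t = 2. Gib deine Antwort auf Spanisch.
Usando a(t) = -12·t - 6 y sustituyendo t = 2, encontramos a = -30.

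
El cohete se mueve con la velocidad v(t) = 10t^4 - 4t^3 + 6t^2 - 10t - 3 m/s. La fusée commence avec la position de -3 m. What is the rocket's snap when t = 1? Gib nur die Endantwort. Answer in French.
s(1) = 216.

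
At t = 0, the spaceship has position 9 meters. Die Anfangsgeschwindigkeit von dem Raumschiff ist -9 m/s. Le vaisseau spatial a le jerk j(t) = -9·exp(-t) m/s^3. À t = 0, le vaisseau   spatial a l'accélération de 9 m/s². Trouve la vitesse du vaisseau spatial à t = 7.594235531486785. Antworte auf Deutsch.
Wir müssen unsere Gleichung für den Ruck j(t) = -9·exp(-t) 2-mal integrieren. Mit ∫j(t)dt und Anwendung von a(0) = 9, finden wir a(t) = 9·exp(-t). Mit ∫a(t)dt und Anwendung von v(0) = -9, finden wir v(t) = -9·exp(-t). Wir haben die Geschwindigkeit v(t) = -9·exp(-t). Durch Einsetzen von t = 7.594235531486785: v(7.594235531486785) = -0.00453010140670994.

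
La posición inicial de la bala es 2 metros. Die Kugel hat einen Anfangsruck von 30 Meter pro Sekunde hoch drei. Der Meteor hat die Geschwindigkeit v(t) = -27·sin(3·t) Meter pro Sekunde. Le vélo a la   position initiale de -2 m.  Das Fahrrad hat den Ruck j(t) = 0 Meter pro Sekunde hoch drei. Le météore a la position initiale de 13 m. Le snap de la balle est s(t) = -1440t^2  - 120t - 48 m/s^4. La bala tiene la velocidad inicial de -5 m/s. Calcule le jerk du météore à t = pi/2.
En partant de la vitesse v(t) = -27·sin(3·t), nous prenons 2 dérivées. En prenant d/dt de v(t), nous trouvons a(t) = -81·cos(3·t). La dérivée de l'accélération donne le jerk: j(t) = 243·sin(3·t). De l'équation du jerk j(t) = 243·sin(3·t), nous substituons t = pi/2 pour obtenir j = -243.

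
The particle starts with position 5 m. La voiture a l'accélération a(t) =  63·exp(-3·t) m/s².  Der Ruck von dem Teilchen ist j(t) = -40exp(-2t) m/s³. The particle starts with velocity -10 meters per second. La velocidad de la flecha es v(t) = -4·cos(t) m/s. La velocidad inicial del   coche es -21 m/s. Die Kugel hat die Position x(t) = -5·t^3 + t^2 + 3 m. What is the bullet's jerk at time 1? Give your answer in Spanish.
Debemos derivar nuestra ecuación de la posición x(t) = -5·t^3 + t^2 + 3 3 veces. Tomando d/dt de x(t), encontramos v(t) = -15·t^2 + 2·t. Tomando d/dt de v(t), encontramos a(t) = 2 - 30·t. Derivando la aceleración, obtenemos la sacudida: j(t) = -30. Usando j(t) = -30 y sustituyendo t = 1, encontramos j = -30.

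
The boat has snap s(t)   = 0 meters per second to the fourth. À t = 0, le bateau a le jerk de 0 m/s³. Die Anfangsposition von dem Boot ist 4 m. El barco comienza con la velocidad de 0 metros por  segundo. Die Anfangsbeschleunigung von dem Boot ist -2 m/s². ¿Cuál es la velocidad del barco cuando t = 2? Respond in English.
To solve this, we need to take 3 integrals of our snap equation s(t) = 0. Finding the antiderivative of s(t) and using j(0) = 0: j(t) = 0. Finding the antiderivative of j(t) and using a(0) = -2: a(t) = -2. Finding the antiderivative of a(t) and using v(0) = 0: v(t) = -2·t. From the given velocity equation v(t) = -2·t, we substitute t = 2 to get v = -4.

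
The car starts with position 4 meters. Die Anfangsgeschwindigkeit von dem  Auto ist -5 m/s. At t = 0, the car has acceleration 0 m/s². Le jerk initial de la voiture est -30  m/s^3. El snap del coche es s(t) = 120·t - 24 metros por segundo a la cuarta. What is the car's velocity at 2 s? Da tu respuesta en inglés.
We need to integrate our snap equation s(t) = 120·t - 24 3 times. The antiderivative of snap is jerk. Using j(0) = -30, we get j(t) = 60·t^2 - 24·t - 30. Taking ∫j(t)dt and applying a(0) = 0, we find a(t) = 2·t·(10·t^2 - 6·t - 15). Finding the antiderivative of a(t) and using v(0) = -5: v(t) = 5·t^4 - 4·t^3 - 15·t^2 - 5. We have velocity v(t) = 5·t^4 - 4·t^3 - 15·t^2 - 5. Substituting t = 2: v(2) = -17.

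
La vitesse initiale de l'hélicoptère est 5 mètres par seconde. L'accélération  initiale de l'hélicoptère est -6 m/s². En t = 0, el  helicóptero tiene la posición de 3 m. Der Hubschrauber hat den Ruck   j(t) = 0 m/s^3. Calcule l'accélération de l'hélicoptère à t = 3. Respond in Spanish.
Debemos encontrar la integral de nuestra ecuación de la sacudida j(t) = 0 1 vez. La antiderivada de la sacudida, con a(0) = -6, da la aceleración: a(t) = -6. Tenemos la aceleración a(t) = -6. Sustituyendo t = 3: a(3) = -6.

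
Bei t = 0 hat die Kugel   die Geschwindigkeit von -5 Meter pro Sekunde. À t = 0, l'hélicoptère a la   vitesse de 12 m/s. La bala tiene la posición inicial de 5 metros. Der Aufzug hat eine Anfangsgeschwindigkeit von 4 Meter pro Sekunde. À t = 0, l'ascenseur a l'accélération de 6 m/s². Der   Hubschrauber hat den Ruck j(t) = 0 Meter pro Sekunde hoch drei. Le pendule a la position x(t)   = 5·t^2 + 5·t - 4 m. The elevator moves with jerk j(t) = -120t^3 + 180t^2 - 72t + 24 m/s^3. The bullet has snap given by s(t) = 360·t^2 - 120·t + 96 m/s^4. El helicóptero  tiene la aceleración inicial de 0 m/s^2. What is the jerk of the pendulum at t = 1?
To solve this, we need to take 3 derivatives of our position equation x(t) = 5·t^2 + 5·t - 4. Taking d/dt of x(t), we find v(t) = 10·t + 5. Taking d/dt of v(t), we find a(t) = 10. The derivative of acceleration gives jerk: j(t) = 0. Using j(t) = 0 and substituting t = 1, we find j = 0.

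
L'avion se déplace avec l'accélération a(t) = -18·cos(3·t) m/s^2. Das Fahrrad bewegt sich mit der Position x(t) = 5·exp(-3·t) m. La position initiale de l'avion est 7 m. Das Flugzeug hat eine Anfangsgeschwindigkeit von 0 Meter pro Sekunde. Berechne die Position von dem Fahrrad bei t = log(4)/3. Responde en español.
Usando x(t) = 5·exp(-3·t) y sustituyendo t = log(4)/3, encontramos x = 5/4.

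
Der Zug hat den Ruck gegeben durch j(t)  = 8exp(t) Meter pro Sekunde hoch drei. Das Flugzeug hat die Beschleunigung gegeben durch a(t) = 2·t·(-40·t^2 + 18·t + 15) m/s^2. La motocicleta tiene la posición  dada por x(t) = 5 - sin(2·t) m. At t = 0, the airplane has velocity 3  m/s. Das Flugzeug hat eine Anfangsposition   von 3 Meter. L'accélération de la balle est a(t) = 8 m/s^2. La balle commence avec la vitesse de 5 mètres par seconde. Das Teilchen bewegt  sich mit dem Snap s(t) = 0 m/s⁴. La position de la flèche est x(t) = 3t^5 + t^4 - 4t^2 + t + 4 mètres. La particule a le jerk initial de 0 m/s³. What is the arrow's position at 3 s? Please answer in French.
Nous avons la position x(t) = 3·t^5 + t^4 - 4·t^2 + t + 4. En substituant t = 3: x(3) = 781.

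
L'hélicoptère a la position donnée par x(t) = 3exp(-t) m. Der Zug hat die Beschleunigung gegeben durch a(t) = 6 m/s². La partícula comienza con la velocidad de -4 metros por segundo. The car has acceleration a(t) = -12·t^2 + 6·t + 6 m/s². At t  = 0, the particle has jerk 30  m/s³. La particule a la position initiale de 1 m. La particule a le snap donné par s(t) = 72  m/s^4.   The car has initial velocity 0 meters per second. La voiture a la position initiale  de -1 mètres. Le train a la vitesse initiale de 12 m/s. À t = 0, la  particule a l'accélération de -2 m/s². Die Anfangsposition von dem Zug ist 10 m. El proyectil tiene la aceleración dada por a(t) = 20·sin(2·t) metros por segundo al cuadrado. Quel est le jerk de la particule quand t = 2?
Nous devons trouver la primitive de notre équation du snap s(t) = 72 1 fois. En prenant ∫s(t)dt et en appliquant j(0) = 30, nous trouvons j(t) = 72·t + 30. En utilisant j(t) = 72·t + 30 et en substituant t = 2, nous trouvons j = 174.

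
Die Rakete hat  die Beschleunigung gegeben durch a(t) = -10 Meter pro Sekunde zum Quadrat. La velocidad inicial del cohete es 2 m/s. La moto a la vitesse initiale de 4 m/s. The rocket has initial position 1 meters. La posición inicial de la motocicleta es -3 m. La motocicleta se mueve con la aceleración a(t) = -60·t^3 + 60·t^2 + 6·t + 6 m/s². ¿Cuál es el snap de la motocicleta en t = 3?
Partiendo de la aceleración a(t) = -60·t^3 + 60·t^2 + 6·t + 6, tomamos 2 derivadas. Derivando la aceleración, obtenemos la sacudida: j(t) = -180·t^2 + 120·t + 6. Tomando d/dt de j(t), encontramos s(t) = 120 - 360·t. Usando s(t) = 120 - 360·t y sustituyendo t = 3, encontramos s = -960.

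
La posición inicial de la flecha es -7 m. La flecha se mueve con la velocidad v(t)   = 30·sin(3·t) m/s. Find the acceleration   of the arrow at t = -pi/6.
We must differentiate our velocity equation v(t) = 30·sin(3·t) 1 time. Taking d/dt of v(t), we find a(t) = 90·cos(3·t). Using a(t) = 90·cos(3·t) and substituting t = -pi/6, we find a = 0.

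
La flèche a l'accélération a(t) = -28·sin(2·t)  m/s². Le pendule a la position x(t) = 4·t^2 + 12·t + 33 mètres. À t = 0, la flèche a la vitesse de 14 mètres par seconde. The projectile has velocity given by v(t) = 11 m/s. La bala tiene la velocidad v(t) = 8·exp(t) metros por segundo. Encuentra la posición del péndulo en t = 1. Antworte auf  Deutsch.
Wir haben die Position x(t) = 4·t^2 + 12·t + 33. Durch Einsetzen von t = 1: x(1) = 49.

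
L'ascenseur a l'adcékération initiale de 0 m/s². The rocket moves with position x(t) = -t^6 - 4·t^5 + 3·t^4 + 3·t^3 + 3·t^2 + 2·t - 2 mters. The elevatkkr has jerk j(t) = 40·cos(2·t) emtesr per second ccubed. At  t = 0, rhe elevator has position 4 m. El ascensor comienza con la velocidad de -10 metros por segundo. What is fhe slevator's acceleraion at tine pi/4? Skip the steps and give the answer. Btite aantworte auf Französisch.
La réponse est 20.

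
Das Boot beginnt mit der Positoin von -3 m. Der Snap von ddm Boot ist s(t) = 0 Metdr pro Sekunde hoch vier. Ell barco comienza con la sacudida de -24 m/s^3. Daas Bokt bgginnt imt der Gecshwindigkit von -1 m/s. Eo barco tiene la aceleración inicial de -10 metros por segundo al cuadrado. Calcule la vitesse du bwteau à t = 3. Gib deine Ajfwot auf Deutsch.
Um dies zu lösen, müssen wir 3 Stammfunktionen unserer Gleichung für den Snap s(t) = 0 finden. Durch Integration von dem Snap und Verwendung der Anfangsbedingung j(0) = -24, erhalten wir j(t) = -24. Die Stammfunktion von dem Ruck ist die Beschleunigung. Mit a(0) = -10 erhalten wir a(t) = -24·t - 10. Mit ∫a(t)dt und Anwendung von v(0) = -1, finden wir v(t) = -12·t^2 - 10·t - 1. Wir haben die Geschwindigkeit v(t) = -12·t^2 - 10·t - 1. Durch Einsetzen von t = 3: v(3) = -139.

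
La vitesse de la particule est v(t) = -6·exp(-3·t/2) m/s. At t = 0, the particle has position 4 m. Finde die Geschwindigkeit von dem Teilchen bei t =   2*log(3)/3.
Aus der Gleichung für die Geschwindigkeit v(t) = -6·exp(-3·t/2), setzen wir t = 2*log(3)/3 ein und erhalten v = -2.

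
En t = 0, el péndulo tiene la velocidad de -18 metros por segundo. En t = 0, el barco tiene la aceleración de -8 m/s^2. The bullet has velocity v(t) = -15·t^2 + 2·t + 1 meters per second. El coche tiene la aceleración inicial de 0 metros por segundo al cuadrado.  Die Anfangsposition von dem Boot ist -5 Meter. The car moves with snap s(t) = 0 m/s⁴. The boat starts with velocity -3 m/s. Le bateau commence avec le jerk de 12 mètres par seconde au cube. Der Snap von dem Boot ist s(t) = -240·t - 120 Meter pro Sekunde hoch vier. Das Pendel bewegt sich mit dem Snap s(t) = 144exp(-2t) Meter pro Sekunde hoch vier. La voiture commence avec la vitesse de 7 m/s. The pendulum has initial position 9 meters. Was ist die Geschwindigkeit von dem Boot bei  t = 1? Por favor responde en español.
Debemos encontrar la integral de nuestra ecuación del snap s(t) = -240·t - 120 3 veces. La integral del snap es la sacudida. Usando j(0) = 12, obtenemos j(t) = -120·t^2 - 120·t + 12. La antiderivada de la sacudida es la aceleración. Usando a(0) = -8, obtenemos a(t) = -40·t^3 - 60·t^2 + 12·t - 8. Tomando ∫a(t)dt y aplicando v(0) = -3, encontramos v(t) = -10·t^4 - 20·t^3 + 6·t^2 - 8·t - 3. Usando v(t) = -10·t^4 - 20·t^3 + 6·t^2 - 8·t - 3 y sustituyendo t = 1, encontramos v = -35.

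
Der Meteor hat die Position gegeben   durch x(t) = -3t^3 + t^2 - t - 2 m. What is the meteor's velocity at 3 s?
To solve this, we need to take 1 derivative of our position equation x(t) = -3·t^3 + t^2 - t - 2. Taking d/dt of x(t), we find v(t) = -9·t^2 + 2·t - 1. We have velocity v(t) = -9·t^2 + 2·t - 1. Substituting t = 3: v(3) = -76.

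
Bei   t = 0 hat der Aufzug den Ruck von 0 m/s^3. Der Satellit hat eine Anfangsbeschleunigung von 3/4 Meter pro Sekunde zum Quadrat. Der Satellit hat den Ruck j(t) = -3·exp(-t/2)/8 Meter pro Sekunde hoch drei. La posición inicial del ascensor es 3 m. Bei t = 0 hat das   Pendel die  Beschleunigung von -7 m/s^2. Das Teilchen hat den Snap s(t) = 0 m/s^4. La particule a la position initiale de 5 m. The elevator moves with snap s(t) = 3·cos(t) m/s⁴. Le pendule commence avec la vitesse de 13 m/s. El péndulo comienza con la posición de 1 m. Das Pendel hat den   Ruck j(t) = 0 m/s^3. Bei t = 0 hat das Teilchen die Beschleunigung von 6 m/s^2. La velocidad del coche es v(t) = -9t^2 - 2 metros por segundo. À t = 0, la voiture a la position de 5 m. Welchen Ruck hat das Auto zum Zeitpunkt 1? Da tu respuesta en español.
Debemos derivar nuestra ecuación de la velocidad v(t) = -9·t^2 - 2 2 veces. La derivada de la velocidad da la aceleración: a(t) = -18·t. Derivando la aceleración, obtenemos la sacudida: j(t) = -18. Tenemos la sacudida j(t) = -18. Sustituyendo t = 1: j(1) = -18.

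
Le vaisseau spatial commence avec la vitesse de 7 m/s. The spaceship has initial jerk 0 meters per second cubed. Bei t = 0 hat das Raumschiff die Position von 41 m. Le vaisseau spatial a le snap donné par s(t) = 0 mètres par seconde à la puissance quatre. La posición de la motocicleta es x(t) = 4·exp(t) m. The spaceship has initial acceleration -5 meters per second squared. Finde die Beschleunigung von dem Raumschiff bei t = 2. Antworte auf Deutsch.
Wir müssen unsere Gleichung für den Snap s(t) = 0 2-mal integrieren. Das Integral von dem Snap, mit j(0) = 0, ergibt den Ruck: j(t) = 0. Die Stammfunktion von dem Ruck ist die Beschleunigung. Mit a(0) = -5 erhalten wir a(t) = -5. Mit a(t) = -5 und Einsetzen von t = 2, finden wir a = -5.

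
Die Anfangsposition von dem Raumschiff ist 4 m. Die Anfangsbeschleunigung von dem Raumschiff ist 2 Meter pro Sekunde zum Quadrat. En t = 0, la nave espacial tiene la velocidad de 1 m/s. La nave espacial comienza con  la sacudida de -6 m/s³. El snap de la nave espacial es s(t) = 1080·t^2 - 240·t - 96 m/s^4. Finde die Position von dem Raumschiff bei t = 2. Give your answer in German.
Um dies zu lösen, müssen wir 4 Stammfunktionen unserer Gleichung für den Snap s(t) = 1080·t^2 - 240·t - 96 finden. Das Integral von dem Snap, mit j(0) = -6, ergibt den Ruck: j(t) = 360·t^3 - 120·t^2 - 96·t - 6. Die Stammfunktion von dem Ruck ist die Beschleunigung. Mit a(0) = 2 erhalten wir a(t) = 90·t^4 - 40·t^3 - 48·t^2 - 6·t + 2. Mit ∫a(t)dt und Anwendung von v(0) = 1, finden wir v(t) = 18·t^5 - 10·t^4 - 16·t^3 - 3·t^2 + 2·t + 1. Die Stammfunktion von der Geschwindigkeit, mit x(0) = 4, ergibt die Position: x(t) = 3·t^6 - 2·t^5 - 4·t^4 - t^3 + t^2 + t + 4. Wir haben die Position x(t) = 3·t^6 - 2·t^5 - 4·t^4 - t^3 + t^2 + t + 4. Durch Einsetzen von t = 2: x(2) = 66.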